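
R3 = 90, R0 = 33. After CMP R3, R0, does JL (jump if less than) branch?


Trace:
  R3 = 90, R0 = 33
  CMP R3, R0  → compares 90 vs 33
  JL checks: is 90 less than 33?
  90 > 33, so condition is false
Branch taken: No

No


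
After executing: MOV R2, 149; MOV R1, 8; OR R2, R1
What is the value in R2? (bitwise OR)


Register state trace:
  MOV R2, 149  → R2 = 149 (0b10010101)
  MOV R1, 8  → R1 = 8 (0b00001000)
  OR R2, R1   → R2 = 149 OR 8 = 157 (0b10011101)
Final: R2 = 157

157


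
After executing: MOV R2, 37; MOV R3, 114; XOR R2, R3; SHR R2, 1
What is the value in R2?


Register state trace:
  MOV R2, 37  → R2 = 37 (0b00100101)
  MOV R3, 114  → R3 = 114 (0b01110010)
  XOR R2, R3  → R2 = 37 XOR 114 = 87 (0b01010111)
  SHR R2, 1  → R2 = 87 >> 1 = 43
Final: R2 = 43

43


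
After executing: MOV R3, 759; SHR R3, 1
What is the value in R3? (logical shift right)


Register state trace:
  MOV R3, 759  → R3 = 759
  SHR R3, 1  → R3 = 759 >> 1 = 759 // 2^1 = 379
Final: R3 = 379

379


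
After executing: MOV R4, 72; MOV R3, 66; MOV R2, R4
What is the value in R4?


Register state trace:
  MOV R4, 72  → R4 = 72
  MOV R3, 66  → R3 = 66
  MOV R2, R4  → R2 = 72
Final: R4 = 72

72


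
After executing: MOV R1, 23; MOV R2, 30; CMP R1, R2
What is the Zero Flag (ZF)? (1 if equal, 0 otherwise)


Register state trace:
  MOV R1, 23  → R1 = 23
  MOV R2, 30  → R2 = 30
  CMP R1, R2  → computes 23 - 30 = -7
  Result is nonzero, so values are not equal
ZF = 0

0


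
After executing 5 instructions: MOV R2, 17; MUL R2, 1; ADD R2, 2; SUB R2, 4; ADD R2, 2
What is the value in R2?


Register state trace:
  MOV R2, 17  → R2 = 17
  MUL R2, 1  → R2 = 17 * 1 = 17
  ADD R2, 2  → R2 = 17 + 2 = 19
  SUB R2, 4  → R2 = 19 - 4 = 15
  ADD R2, 2  → R2 = 15 + 2 = 17
Final: R2 = 17

17


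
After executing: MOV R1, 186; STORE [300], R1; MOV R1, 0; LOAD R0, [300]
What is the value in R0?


Register and memory trace:
  MOV R1, 186  → R1 = 186
  STORE [300], R1  → mem[300] = 186
  MOV R1, 0  → R1 = 0
  LOAD R0, [300]  → R0 = mem[300] = 186
Final: R0 = 186

186


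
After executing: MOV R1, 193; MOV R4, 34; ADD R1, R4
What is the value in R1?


Register state trace:
  MOV R1, 193  → R1 = 193
  MOV R4, 34  → R4 = 34
  ADD R1, R4  → R1 = 193 + 34 = 227
Final: R1 = 227

227


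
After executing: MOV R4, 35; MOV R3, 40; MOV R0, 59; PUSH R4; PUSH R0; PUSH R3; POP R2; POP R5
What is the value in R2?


Stack trace (top is rightmost):
  MOV R4, 35  → R4 = 35
  MOV R3, 40  → R3 = 40
  MOV R0, 59  → R0 = 59
  PUSH R4  → stack: [35]
  PUSH R0  → stack: [35, 59]
  PUSH R3  → stack: [35, 59, 40]
  POP R2  → R2 = 40, stack: [35, 59]
  POP R5  → R5 = 59, stack: [35]
Final: R2 = 40

40


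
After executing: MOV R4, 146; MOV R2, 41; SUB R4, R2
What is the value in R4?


Register state trace:
  MOV R4, 146  → R4 = 146
  MOV R2, 41  → R2 = 41
  SUB R4, R2  → R4 = 146 - 41 = 105
Final: R4 = 105

105


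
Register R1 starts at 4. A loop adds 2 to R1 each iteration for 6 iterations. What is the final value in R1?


Starting value: R1 = 4
  Iter 1: R1 = 4 + 2 = 6
  Iter 2: R1 = 6 + 2 = 8
  Iter 3: R1 = 8 + 2 = 10
  Iter 4: R1 = 10 + 2 = 12
  Iter 5: R1 = 12 + 2 = 14
  Iter 6: R1 = 14 + 2 = 16
Final: R1 = 16

16


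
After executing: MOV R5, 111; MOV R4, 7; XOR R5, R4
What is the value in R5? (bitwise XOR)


Register state trace:
  MOV R5, 111  → R5 = 111 (0b01101111)
  MOV R4, 7  → R4 = 7 (0b00000111)
  XOR R5, R4  → R5 = 111 XOR 7 = 104 (0b01101000)
Final: R5 = 104

104


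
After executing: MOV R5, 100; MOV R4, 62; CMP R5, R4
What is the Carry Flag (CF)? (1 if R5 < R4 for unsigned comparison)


Register state trace:
  MOV R5, 100  → R5 = 100
  MOV R4, 62  → R4 = 62
  CMP R5, R4  → unsigned 100 - 62: no borrow
  100 >= 62, so CF = 0
CF = 0

0


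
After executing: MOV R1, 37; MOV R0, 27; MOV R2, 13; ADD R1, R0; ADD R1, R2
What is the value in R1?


Register state trace:
  MOV R1, 37  → R1 = 37
  MOV R0, 27  → R0 = 27
  MOV R2, 13  → R2 = 13
  ADD R1, R0  → R1 = 37 + 27 = 64
  ADD R1, R2  → R1 = 64 + 13 = 77
Final: R1 = 77

77


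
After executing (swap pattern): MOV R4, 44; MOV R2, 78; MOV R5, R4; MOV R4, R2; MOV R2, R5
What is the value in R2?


Register state trace (swap pattern):
  MOV R4, 44  → R4 = 44
  MOV R2, 78  → R2 = 78
  MOV R5, R4  → R5 = 44  (save R4)
  MOV R4, R2  → R4 = 78  (R4 gets R2's value)
  MOV R2, R5  → R2 = 44  (R2 gets saved value)
Final: R2 = 44

44


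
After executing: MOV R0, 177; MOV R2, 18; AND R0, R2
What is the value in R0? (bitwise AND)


Register state trace:
  MOV R0, 177  → R0 = 177 (0b10110001)
  MOV R2, 18  → R2 = 18 (0b00010010)
  AND R0, R2  → R0 = 177 AND 18 = 16 (0b00010000)
Final: R0 = 16

16


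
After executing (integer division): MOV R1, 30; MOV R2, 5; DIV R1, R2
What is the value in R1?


Register state trace:
  MOV R1, 30  → R1 = 30
  MOV R2, 5  → R2 = 5
  DIV R1, R2  → R1 = 30 // 5 = 6
Final: R1 = 6

6


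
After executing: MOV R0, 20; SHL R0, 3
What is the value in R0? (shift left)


Register state trace:
  MOV R0, 20  → R0 = 20
  SHL R0, 3  → R0 = 20 << 3 = 20 * 2^3 = 160
Final: R0 = 160

160


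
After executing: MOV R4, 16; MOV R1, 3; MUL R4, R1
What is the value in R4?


Register state trace:
  MOV R4, 16  → R4 = 16
  MOV R1, 3  → R1 = 3
  MUL R4, R1  → R4 = 16 * 3 = 48
Final: R4 = 48

48


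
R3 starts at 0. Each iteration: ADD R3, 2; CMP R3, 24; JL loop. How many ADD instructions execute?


Loop trace (R3 starts at 0, target 24, step 2):
  ADD #1: R3 = 0 + 2 = 2  → 2 < 24, loop
  ADD #2: R3 = 2 + 2 = 4  → 4 < 24, loop
  ADD #3: R3 = 4 + 2 = 6  → 6 < 24, loop
  ADD #4: R3 = 6 + 2 = 8  → 8 < 24, loop
  ADD #5: R3 = 8 + 2 = 10  → 10 < 24, loop
  ADD #6: R3 = 10 + 2 = 12  → 12 < 24, loop
  ADD #7: R3 = 12 + 2 = 14  → 14 < 24, loop
  ADD #8: R3 = 14 + 2 = 16  → 16 < 24, loop
  ADD #9: R3 = 16 + 2 = 18  → 18 < 24, loop
  ADD #10: R3 = 18 + 2 = 20  → 20 < 24, loop
  ADD #11: R3 = 20 + 2 = 22  → 22 < 24, loop
  ADD #12: R3 = 22 + 2 = 24  → 24 >= 24, exit
Total ADD instructions: 12

12


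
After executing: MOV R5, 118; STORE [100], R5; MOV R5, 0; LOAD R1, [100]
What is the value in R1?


Register and memory trace:
  MOV R5, 118  → R5 = 118
  STORE [100], R5  → mem[100] = 118
  MOV R5, 0  → R5 = 0
  LOAD R1, [100]  → R1 = mem[100] = 118
Final: R1 = 118

118


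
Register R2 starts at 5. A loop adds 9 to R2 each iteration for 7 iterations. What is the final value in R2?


Starting value: R2 = 5
  Iter 1: R2 = 5 + 9 = 14
  Iter 2: R2 = 14 + 9 = 23
  Iter 3: R2 = 23 + 9 = 32
  Iter 4: R2 = 32 + 9 = 41
  Iter 5: R2 = 41 + 9 = 50
  Iter 6: R2 = 50 + 9 = 59
  Iter 7: R2 = 59 + 9 = 68
Final: R2 = 68

68


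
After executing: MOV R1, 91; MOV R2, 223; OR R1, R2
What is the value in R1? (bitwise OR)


Register state trace:
  MOV R1, 91  → R1 = 91 (0b01011011)
  MOV R2, 223  → R2 = 223 (0b11011111)
  OR R1, R2   → R1 = 91 OR 223 = 223 (0b11011111)
Final: R1 = 223

223


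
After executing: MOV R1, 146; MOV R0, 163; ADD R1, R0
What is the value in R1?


Register state trace:
  MOV R1, 146  → R1 = 146
  MOV R0, 163  → R0 = 163
  ADD R1, R0  → R1 = 146 + 163 = 309
Final: R1 = 309

309


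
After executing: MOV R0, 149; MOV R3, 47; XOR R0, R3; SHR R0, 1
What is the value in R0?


Register state trace:
  MOV R0, 149  → R0 = 149 (0b10010101)
  MOV R3, 47  → R3 = 47 (0b00101111)
  XOR R0, R3  → R0 = 149 XOR 47 = 186 (0b10111010)
  SHR R0, 1  → R0 = 186 >> 1 = 93
Final: R0 = 93

93


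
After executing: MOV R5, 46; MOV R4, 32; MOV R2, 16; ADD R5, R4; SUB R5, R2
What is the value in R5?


Register state trace:
  MOV R5, 46  → R5 = 46
  MOV R4, 32  → R4 = 32
  MOV R2, 16  → R2 = 16
  ADD R5, R4  → R5 = 46 + 32 = 78
  SUB R5, R2  → R5 = 78 - 16 = 62
Final: R5 = 62

62


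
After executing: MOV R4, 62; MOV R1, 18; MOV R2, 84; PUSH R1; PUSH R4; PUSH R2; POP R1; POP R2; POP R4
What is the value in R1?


Stack trace (top is rightmost):
  MOV R4, 62  → R4 = 62
  MOV R1, 18  → R1 = 18
  MOV R2, 84  → R2 = 84
  PUSH R1  → stack: [18]
  PUSH R4  → stack: [18, 62]
  PUSH R2  → stack: [18, 62, 84]
  POP R1  → R1 = 84, stack: [18, 62]
  POP R2  → R2 = 62, stack: [18]
  POP R4  → R4 = 18, stack: []
Final: R1 = 84

84


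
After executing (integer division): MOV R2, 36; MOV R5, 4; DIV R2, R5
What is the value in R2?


Register state trace:
  MOV R2, 36  → R2 = 36
  MOV R5, 4  → R5 = 4
  DIV R2, R5  → R2 = 36 // 4 = 9
Final: R2 = 9

9


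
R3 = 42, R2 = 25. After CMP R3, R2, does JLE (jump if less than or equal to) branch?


Trace:
  R3 = 42, R2 = 25
  CMP R3, R2  → compares 42 vs 25
  JLE checks: is 42 less than or equal to 25?
  42 > 25, so condition is false
Branch taken: No

No


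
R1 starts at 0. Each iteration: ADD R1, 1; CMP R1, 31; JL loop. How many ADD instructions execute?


Loop trace (R1 starts at 0, target 31, step 1):
  ADD #1: R1 = 0 + 1 = 1  → 1 < 31, loop
  ADD #2: R1 = 1 + 1 = 2  → 2 < 31, loop
  ADD #3: R1 = 2 + 1 = 3  → 3 < 31, loop
  ADD #4: R1 = 3 + 1 = 4  → 4 < 31, loop
  ADD #5: R1 = 4 + 1 = 5  → 5 < 31, loop
  ADD #6: R1 = 5 + 1 = 6  → 6 < 31, loop
  ADD #7: R1 = 6 + 1 = 7  → 7 < 31, loop
  ADD #8: R1 = 7 + 1 = 8  → 8 < 31, loop
  ADD #9: R1 = 8 + 1 = 9  → 9 < 31, loop
  ADD #10: R1 = 9 + 1 = 10  → 10 < 31, loop
  ADD #11: R1 = 10 + 1 = 11  → 11 < 31, loop
  ADD #12: R1 = 11 + 1 = 12  → 12 < 31, loop
  ADD #13: R1 = 12 + 1 = 13  → 13 < 31, loop
  ADD #14: R1 = 13 + 1 = 14  → 14 < 31, loop
  ADD #15: R1 = 14 + 1 = 15  → 15 < 31, loop
  ADD #16: R1 = 15 + 1 = 16  → 16 < 31, loop
  ADD #17: R1 = 16 + 1 = 17  → 17 < 31, loop
  ADD #18: R1 = 17 + 1 = 18  → 18 < 31, loop
  ADD #19: R1 = 18 + 1 = 19  → 19 < 31, loop
  ADD #20: R1 = 19 + 1 = 20  → 20 < 31, loop
  ADD #21: R1 = 20 + 1 = 21  → 21 < 31, loop
  ADD #22: R1 = 21 + 1 = 22  → 22 < 31, loop
  ADD #23: R1 = 22 + 1 = 23  → 23 < 31, loop
  ADD #24: R1 = 23 + 1 = 24  → 24 < 31, loop
  ADD #25: R1 = 24 + 1 = 25  → 25 < 31, loop
  ADD #26: R1 = 25 + 1 = 26  → 26 < 31, loop
  ADD #27: R1 = 26 + 1 = 27  → 27 < 31, loop
  ADD #28: R1 = 27 + 1 = 28  → 28 < 31, loop
  ADD #29: R1 = 28 + 1 = 29  → 29 < 31, loop
  ADD #30: R1 = 29 + 1 = 30  → 30 < 31, loop
  ADD #31: R1 = 30 + 1 = 31  → 31 >= 31, exit
Total ADD instructions: 31

31


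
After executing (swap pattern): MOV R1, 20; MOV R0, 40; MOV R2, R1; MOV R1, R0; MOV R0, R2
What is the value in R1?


Register state trace (swap pattern):
  MOV R1, 20  → R1 = 20
  MOV R0, 40  → R0 = 40
  MOV R2, R1  → R2 = 20  (save R1)
  MOV R1, R0  → R1 = 40  (R1 gets R0's value)
  MOV R0, R2  → R0 = 20  (R0 gets saved value)
Final: R1 = 40

40


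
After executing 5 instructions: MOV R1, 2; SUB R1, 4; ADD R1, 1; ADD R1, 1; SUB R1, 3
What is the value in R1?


Register state trace:
  MOV R1, 2  → R1 = 2
  SUB R1, 4  → R1 = 2 - 4 = -2
  ADD R1, 1  → R1 = -2 + 1 = -1
  ADD R1, 1  → R1 = -1 + 1 = 0
  SUB R1, 3  → R1 = 0 - 3 = -3
Final: R1 = -3

-3


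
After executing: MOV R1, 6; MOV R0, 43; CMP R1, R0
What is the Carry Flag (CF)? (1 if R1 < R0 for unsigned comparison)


Register state trace:
  MOV R1, 6  → R1 = 6
  MOV R0, 43  → R0 = 43
  CMP R1, R0  → unsigned 6 - 43: borrow occurs
  6 < 43, so CF = 1
CF = 1

1


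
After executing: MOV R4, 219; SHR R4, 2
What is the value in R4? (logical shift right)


Register state trace:
  MOV R4, 219  → R4 = 219
  SHR R4, 2  → R4 = 219 >> 2 = 219 // 2^2 = 54
Final: R4 = 54

54


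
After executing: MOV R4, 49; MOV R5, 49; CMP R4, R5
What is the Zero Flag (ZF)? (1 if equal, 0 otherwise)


Register state trace:
  MOV R4, 49  → R4 = 49
  MOV R5, 49  → R5 = 49
  CMP R4, R5  → computes 49 - 49 = 0
  Result is zero, so values are equal
ZF = 1

1


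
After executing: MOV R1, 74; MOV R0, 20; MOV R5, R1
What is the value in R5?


Register state trace:
  MOV R1, 74  → R1 = 74
  MOV R0, 20  → R0 = 20
  MOV R5, R1  → R5 = 74
Final: R5 = 74

74


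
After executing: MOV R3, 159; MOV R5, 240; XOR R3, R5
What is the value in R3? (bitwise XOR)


Register state trace:
  MOV R3, 159  → R3 = 159 (0b10011111)
  MOV R5, 240  → R5 = 240 (0b11110000)
  XOR R3, R5  → R3 = 159 XOR 240 = 111 (0b01101111)
Final: R3 = 111

111


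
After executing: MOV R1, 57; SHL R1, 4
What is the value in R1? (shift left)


Register state trace:
  MOV R1, 57  → R1 = 57
  SHL R1, 4  → R1 = 57 << 4 = 57 * 2^4 = 912
Final: R1 = 912

912


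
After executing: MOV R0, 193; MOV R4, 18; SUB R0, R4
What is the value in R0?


Register state trace:
  MOV R0, 193  → R0 = 193
  MOV R4, 18  → R4 = 18
  SUB R0, R4  → R0 = 193 - 18 = 175
Final: R0 = 175

175


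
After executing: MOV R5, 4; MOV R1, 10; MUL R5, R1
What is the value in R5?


Register state trace:
  MOV R5, 4  → R5 = 4
  MOV R1, 10  → R1 = 10
  MUL R5, R1  → R5 = 4 * 10 = 40
Final: R5 = 40

40


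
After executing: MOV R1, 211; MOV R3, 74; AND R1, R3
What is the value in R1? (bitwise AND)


Register state trace:
  MOV R1, 211  → R1 = 211 (0b11010011)
  MOV R3, 74  → R3 = 74 (0b01001010)
  AND R1, R3  → R1 = 211 AND 74 = 66 (0b01000010)
Final: R1 = 66

66


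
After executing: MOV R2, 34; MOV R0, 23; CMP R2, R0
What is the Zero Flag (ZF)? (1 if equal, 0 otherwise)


Register state trace:
  MOV R2, 34  → R2 = 34
  MOV R0, 23  → R0 = 23
  CMP R2, R0  → computes 34 - 23 = 11
  Result is nonzero, so values are not equal
ZF = 0

0


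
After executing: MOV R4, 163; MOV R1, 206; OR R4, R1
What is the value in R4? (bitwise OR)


Register state trace:
  MOV R4, 163  → R4 = 163 (0b10100011)
  MOV R1, 206  → R1 = 206 (0b11001110)
  OR R4, R1   → R4 = 163 OR 206 = 239 (0b11101111)
Final: R4 = 239

239


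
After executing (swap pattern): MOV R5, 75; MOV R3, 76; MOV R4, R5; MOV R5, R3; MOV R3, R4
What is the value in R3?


Register state trace (swap pattern):
  MOV R5, 75  → R5 = 75
  MOV R3, 76  → R3 = 76
  MOV R4, R5  → R4 = 75  (save R5)
  MOV R5, R3  → R5 = 76  (R5 gets R3's value)
  MOV R3, R4  → R3 = 75  (R3 gets saved value)
Final: R3 = 75

75


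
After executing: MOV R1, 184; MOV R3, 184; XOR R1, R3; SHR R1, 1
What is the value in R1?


Register state trace:
  MOV R1, 184  → R1 = 184 (0b10111000)
  MOV R3, 184  → R3 = 184 (0b10111000)
  XOR R1, R3  → R1 = 184 XOR 184 = 0 (0b00000000)
  SHR R1, 1  → R1 = 0 >> 1 = 0
Final: R1 = 0

0


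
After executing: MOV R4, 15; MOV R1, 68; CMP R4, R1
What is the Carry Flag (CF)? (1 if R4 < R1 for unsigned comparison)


Register state trace:
  MOV R4, 15  → R4 = 15
  MOV R1, 68  → R1 = 68
  CMP R4, R1  → unsigned 15 - 68: borrow occurs
  15 < 68, so CF = 1
CF = 1

1


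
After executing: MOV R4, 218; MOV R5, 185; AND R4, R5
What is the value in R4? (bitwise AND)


Register state trace:
  MOV R4, 218  → R4 = 218 (0b11011010)
  MOV R5, 185  → R5 = 185 (0b10111001)
  AND R4, R5  → R4 = 218 AND 185 = 152 (0b10011000)
Final: R4 = 152

152


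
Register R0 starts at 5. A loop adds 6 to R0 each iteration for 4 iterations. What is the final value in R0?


Starting value: R0 = 5
  Iter 1: R0 = 5 + 6 = 11
  Iter 2: R0 = 11 + 6 = 17
  Iter 3: R0 = 17 + 6 = 23
  Iter 4: R0 = 23 + 6 = 29
Final: R0 = 29

29


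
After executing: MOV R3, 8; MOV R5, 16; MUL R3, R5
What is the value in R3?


Register state trace:
  MOV R3, 8  → R3 = 8
  MOV R5, 16  → R5 = 16
  MUL R3, R5  → R3 = 8 * 16 = 128
Final: R3 = 128

128


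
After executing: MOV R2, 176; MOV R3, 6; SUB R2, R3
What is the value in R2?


Register state trace:
  MOV R2, 176  → R2 = 176
  MOV R3, 6  → R3 = 6
  SUB R2, R3  → R2 = 176 - 6 = 170
Final: R2 = 170

170


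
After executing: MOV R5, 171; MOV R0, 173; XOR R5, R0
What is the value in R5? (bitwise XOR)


Register state trace:
  MOV R5, 171  → R5 = 171 (0b10101011)
  MOV R0, 173  → R0 = 173 (0b10101101)
  XOR R5, R0  → R5 = 171 XOR 173 = 6 (0b00000110)
Final: R5 = 6

6


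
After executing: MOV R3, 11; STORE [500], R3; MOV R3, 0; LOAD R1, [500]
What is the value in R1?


Register and memory trace:
  MOV R3, 11  → R3 = 11
  STORE [500], R3  → mem[500] = 11
  MOV R3, 0  → R3 = 0
  LOAD R1, [500]  → R1 = mem[500] = 11
Final: R1 = 11

11


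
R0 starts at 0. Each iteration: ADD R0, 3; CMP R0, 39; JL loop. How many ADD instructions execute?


Loop trace (R0 starts at 0, target 39, step 3):
  ADD #1: R0 = 0 + 3 = 3  → 3 < 39, loop
  ADD #2: R0 = 3 + 3 = 6  → 6 < 39, loop
  ADD #3: R0 = 6 + 3 = 9  → 9 < 39, loop
  ADD #4: R0 = 9 + 3 = 12  → 12 < 39, loop
  ADD #5: R0 = 12 + 3 = 15  → 15 < 39, loop
  ADD #6: R0 = 15 + 3 = 18  → 18 < 39, loop
  ADD #7: R0 = 18 + 3 = 21  → 21 < 39, loop
  ADD #8: R0 = 21 + 3 = 24  → 24 < 39, loop
  ADD #9: R0 = 24 + 3 = 27  → 27 < 39, loop
  ADD #10: R0 = 27 + 3 = 30  → 30 < 39, loop
  ADD #11: R0 = 30 + 3 = 33  → 33 < 39, loop
  ADD #12: R0 = 33 + 3 = 36  → 36 < 39, loop
  ADD #13: R0 = 36 + 3 = 39  → 39 >= 39, exit
Total ADD instructions: 13

13


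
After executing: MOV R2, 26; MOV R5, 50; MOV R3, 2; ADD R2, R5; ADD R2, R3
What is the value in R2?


Register state trace:
  MOV R2, 26  → R2 = 26
  MOV R5, 50  → R5 = 50
  MOV R3, 2  → R3 = 2
  ADD R2, R5  → R2 = 26 + 50 = 76
  ADD R2, R3  → R2 = 76 + 2 = 78
Final: R2 = 78

78


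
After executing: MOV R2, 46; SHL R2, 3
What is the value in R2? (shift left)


Register state trace:
  MOV R2, 46  → R2 = 46
  SHL R2, 3  → R2 = 46 << 3 = 46 * 2^3 = 368
Final: R2 = 368

368


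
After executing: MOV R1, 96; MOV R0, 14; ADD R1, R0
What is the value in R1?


Register state trace:
  MOV R1, 96  → R1 = 96
  MOV R0, 14  → R0 = 14
  ADD R1, R0  → R1 = 96 + 14 = 110
Final: R1 = 110

110


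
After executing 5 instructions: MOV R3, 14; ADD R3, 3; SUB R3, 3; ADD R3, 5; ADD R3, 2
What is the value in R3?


Register state trace:
  MOV R3, 14  → R3 = 14
  ADD R3, 3  → R3 = 14 + 3 = 17
  SUB R3, 3  → R3 = 17 - 3 = 14
  ADD R3, 5  → R3 = 14 + 5 = 19
  ADD R3, 2  → R3 = 19 + 2 = 21
Final: R3 = 21

21


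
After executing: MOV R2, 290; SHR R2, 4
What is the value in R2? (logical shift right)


Register state trace:
  MOV R2, 290  → R2 = 290
  SHR R2, 4  → R2 = 290 >> 4 = 290 // 2^4 = 18
Final: R2 = 18

18


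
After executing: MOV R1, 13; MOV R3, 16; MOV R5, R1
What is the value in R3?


Register state trace:
  MOV R1, 13  → R1 = 13
  MOV R3, 16  → R3 = 16
  MOV R5, R1  → R5 = 13
Final: R3 = 16

16


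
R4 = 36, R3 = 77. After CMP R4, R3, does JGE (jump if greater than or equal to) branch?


Trace:
  R4 = 36, R3 = 77
  CMP R4, R3  → compares 36 vs 77
  JGE checks: is 36 greater than or equal to 77?
  36 < 77, so condition is false
Branch taken: No

No


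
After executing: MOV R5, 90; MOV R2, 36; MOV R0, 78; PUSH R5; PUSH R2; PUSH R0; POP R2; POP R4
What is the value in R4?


Stack trace (top is rightmost):
  MOV R5, 90  → R5 = 90
  MOV R2, 36  → R2 = 36
  MOV R0, 78  → R0 = 78
  PUSH R5  → stack: [90]
  PUSH R2  → stack: [90, 36]
  PUSH R0  → stack: [90, 36, 78]
  POP R2  → R2 = 78, stack: [90, 36]
  POP R4  → R4 = 36, stack: [90]
Final: R4 = 36

36


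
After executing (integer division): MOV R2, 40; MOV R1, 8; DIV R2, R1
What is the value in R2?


Register state trace:
  MOV R2, 40  → R2 = 40
  MOV R1, 8  → R1 = 8
  DIV R2, R1  → R2 = 40 // 8 = 5
Final: R2 = 5

5


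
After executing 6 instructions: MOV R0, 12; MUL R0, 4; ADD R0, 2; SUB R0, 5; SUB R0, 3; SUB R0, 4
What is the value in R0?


Register state trace:
  MOV R0, 12  → R0 = 12
  MUL R0, 4  → R0 = 12 * 4 = 48
  ADD R0, 2  → R0 = 48 + 2 = 50
  SUB R0, 5  → R0 = 50 - 5 = 45
  SUB R0, 3  → R0 = 45 - 3 = 42
  SUB R0, 4  → R0 = 42 - 4 = 38
Final: R0 = 38

38


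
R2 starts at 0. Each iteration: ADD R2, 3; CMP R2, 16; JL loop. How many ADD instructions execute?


Loop trace (R2 starts at 0, target 16, step 3):
  ADD #1: R2 = 0 + 3 = 3  → 3 < 16, loop
  ADD #2: R2 = 3 + 3 = 6  → 6 < 16, loop
  ADD #3: R2 = 6 + 3 = 9  → 9 < 16, loop
  ADD #4: R2 = 9 + 3 = 12  → 12 < 16, loop
  ADD #5: R2 = 12 + 3 = 15  → 15 < 16, loop
  ADD #6: R2 = 15 + 3 = 18  → 18 >= 16, exit
Total ADD instructions: 6

6


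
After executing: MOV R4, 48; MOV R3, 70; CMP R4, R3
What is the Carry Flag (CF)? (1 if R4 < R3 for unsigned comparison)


Register state trace:
  MOV R4, 48  → R4 = 48
  MOV R3, 70  → R3 = 70
  CMP R4, R3  → unsigned 48 - 70: borrow occurs
  48 < 70, so CF = 1
CF = 1

1


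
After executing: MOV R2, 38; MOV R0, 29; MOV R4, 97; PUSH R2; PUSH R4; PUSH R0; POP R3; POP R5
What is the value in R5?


Stack trace (top is rightmost):
  MOV R2, 38  → R2 = 38
  MOV R0, 29  → R0 = 29
  MOV R4, 97  → R4 = 97
  PUSH R2  → stack: [38]
  PUSH R4  → stack: [38, 97]
  PUSH R0  → stack: [38, 97, 29]
  POP R3  → R3 = 29, stack: [38, 97]
  POP R5  → R5 = 97, stack: [38]
Final: R5 = 97

97


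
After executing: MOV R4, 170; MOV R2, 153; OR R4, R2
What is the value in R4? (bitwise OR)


Register state trace:
  MOV R4, 170  → R4 = 170 (0b10101010)
  MOV R2, 153  → R2 = 153 (0b10011001)
  OR R4, R2   → R4 = 170 OR 153 = 187 (0b10111011)
Final: R4 = 187

187


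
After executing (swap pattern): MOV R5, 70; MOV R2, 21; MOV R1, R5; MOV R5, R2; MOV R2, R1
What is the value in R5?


Register state trace (swap pattern):
  MOV R5, 70  → R5 = 70
  MOV R2, 21  → R2 = 21
  MOV R1, R5  → R1 = 70  (save R5)
  MOV R5, R2  → R5 = 21  (R5 gets R2's value)
  MOV R2, R1  → R2 = 70  (R2 gets saved value)
Final: R5 = 21

21


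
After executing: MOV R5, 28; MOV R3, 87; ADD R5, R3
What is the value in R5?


Register state trace:
  MOV R5, 28  → R5 = 28
  MOV R3, 87  → R3 = 87
  ADD R5, R3  → R5 = 28 + 87 = 115
Final: R5 = 115

115


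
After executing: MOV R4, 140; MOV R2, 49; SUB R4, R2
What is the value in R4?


Register state trace:
  MOV R4, 140  → R4 = 140
  MOV R2, 49  → R2 = 49
  SUB R4, R2  → R4 = 140 - 49 = 91
Final: R4 = 91

91


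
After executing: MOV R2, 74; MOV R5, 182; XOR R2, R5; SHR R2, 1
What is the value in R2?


Register state trace:
  MOV R2, 74  → R2 = 74 (0b01001010)
  MOV R5, 182  → R5 = 182 (0b10110110)
  XOR R2, R5  → R2 = 74 XOR 182 = 252 (0b11111100)
  SHR R2, 1  → R2 = 252 >> 1 = 126
Final: R2 = 126

126


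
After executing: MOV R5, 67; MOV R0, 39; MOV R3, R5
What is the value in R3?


Register state trace:
  MOV R5, 67  → R5 = 67
  MOV R0, 39  → R0 = 39
  MOV R3, R5  → R3 = 67
Final: R3 = 67

67


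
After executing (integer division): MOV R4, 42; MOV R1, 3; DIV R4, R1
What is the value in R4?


Register state trace:
  MOV R4, 42  → R4 = 42
  MOV R1, 3  → R1 = 3
  DIV R4, R1  → R4 = 42 // 3 = 14
Final: R4 = 14

14


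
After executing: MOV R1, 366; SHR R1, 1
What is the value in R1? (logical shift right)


Register state trace:
  MOV R1, 366  → R1 = 366
  SHR R1, 1  → R1 = 366 >> 1 = 366 // 2^1 = 183
Final: R1 = 183

183


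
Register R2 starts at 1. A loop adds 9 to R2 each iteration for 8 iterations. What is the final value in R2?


Starting value: R2 = 1
  Iter 1: R2 = 1 + 9 = 10
  Iter 2: R2 = 10 + 9 = 19
  Iter 3: R2 = 19 + 9 = 28
  Iter 4: R2 = 28 + 9 = 37
  Iter 5: R2 = 37 + 9 = 46
  Iter 6: R2 = 46 + 9 = 55
  Iter 7: R2 = 55 + 9 = 64
  Iter 8: R2 = 64 + 9 = 73
Final: R2 = 73

73


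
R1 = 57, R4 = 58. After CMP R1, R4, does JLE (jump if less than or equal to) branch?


Trace:
  R1 = 57, R4 = 58
  CMP R1, R4  → compares 57 vs 58
  JLE checks: is 57 less than or equal to 58?
  57 < 58, so condition is true
Branch taken: Yes

Yes


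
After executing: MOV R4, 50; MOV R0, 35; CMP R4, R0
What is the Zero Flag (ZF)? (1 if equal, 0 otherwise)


Register state trace:
  MOV R4, 50  → R4 = 50
  MOV R0, 35  → R0 = 35
  CMP R4, R0  → computes 50 - 35 = 15
  Result is nonzero, so values are not equal
ZF = 0

0


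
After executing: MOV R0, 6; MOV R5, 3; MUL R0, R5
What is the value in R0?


Register state trace:
  MOV R0, 6  → R0 = 6
  MOV R5, 3  → R5 = 3
  MUL R0, R5  → R0 = 6 * 3 = 18
Final: R0 = 18

18


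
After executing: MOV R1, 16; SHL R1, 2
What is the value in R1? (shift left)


Register state trace:
  MOV R1, 16  → R1 = 16
  SHL R1, 2  → R1 = 16 << 2 = 16 * 2^2 = 64
Final: R1 = 64

64


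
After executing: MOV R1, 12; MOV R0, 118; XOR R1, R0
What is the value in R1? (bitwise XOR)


Register state trace:
  MOV R1, 12  → R1 = 12 (0b00001100)
  MOV R0, 118  → R0 = 118 (0b01110110)
  XOR R1, R0  → R1 = 12 XOR 118 = 122 (0b01111010)
Final: R1 = 122

122


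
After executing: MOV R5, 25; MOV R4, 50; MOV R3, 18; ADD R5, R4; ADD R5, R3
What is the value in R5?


Register state trace:
  MOV R5, 25  → R5 = 25
  MOV R4, 50  → R4 = 50
  MOV R3, 18  → R3 = 18
  ADD R5, R4  → R5 = 25 + 50 = 75
  ADD R5, R3  → R5 = 75 + 18 = 93
Final: R5 = 93

93


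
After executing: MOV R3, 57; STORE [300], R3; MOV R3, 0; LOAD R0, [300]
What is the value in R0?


Register and memory trace:
  MOV R3, 57  → R3 = 57
  STORE [300], R3  → mem[300] = 57
  MOV R3, 0  → R3 = 0
  LOAD R0, [300]  → R0 = mem[300] = 57
Final: R0 = 57

57


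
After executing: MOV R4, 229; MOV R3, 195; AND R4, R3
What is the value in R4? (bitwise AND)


Register state trace:
  MOV R4, 229  → R4 = 229 (0b11100101)
  MOV R3, 195  → R3 = 195 (0b11000011)
  AND R4, R3  → R4 = 229 AND 195 = 193 (0b11000001)
Final: R4 = 193

193


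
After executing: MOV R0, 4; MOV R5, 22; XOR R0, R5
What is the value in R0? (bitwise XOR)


Register state trace:
  MOV R0, 4  → R0 = 4 (0b00000100)
  MOV R5, 22  → R5 = 22 (0b00010110)
  XOR R0, R5  → R0 = 4 XOR 22 = 18 (0b00010010)
Final: R0 = 18

18


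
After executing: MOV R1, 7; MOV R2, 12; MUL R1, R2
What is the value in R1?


Register state trace:
  MOV R1, 7  → R1 = 7
  MOV R2, 12  → R2 = 12
  MUL R1, R2  → R1 = 7 * 12 = 84
Final: R1 = 84

84


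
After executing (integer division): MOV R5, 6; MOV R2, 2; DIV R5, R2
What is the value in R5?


Register state trace:
  MOV R5, 6  → R5 = 6
  MOV R2, 2  → R2 = 2
  DIV R5, R2  → R5 = 6 // 2 = 3
Final: R5 = 3

3


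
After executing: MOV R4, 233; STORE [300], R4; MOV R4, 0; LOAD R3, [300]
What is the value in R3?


Register and memory trace:
  MOV R4, 233  → R4 = 233
  STORE [300], R4  → mem[300] = 233
  MOV R4, 0  → R4 = 0
  LOAD R3, [300]  → R3 = mem[300] = 233
Final: R3 = 233

233


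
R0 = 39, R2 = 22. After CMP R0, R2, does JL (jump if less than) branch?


Trace:
  R0 = 39, R2 = 22
  CMP R0, R2  → compares 39 vs 22
  JL checks: is 39 less than 22?
  39 > 22, so condition is false
Branch taken: No

No


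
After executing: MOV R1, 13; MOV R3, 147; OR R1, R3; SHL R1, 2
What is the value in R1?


Register state trace:
  MOV R1, 13  → R1 = 13 (0b00001101)
  MOV R3, 147  → R3 = 147 (0b10010011)
  OR R1, R3  → R1 = 13 OR 147 = 159 (0b10011111)
  SHL R1, 2  → R1 = 159 << 2 = 636
Final: R1 = 636

636


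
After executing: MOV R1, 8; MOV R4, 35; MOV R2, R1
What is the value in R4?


Register state trace:
  MOV R1, 8  → R1 = 8
  MOV R4, 35  → R4 = 35
  MOV R2, R1  → R2 = 8
Final: R4 = 35

35


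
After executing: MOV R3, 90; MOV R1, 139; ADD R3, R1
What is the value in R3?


Register state trace:
  MOV R3, 90  → R3 = 90
  MOV R1, 139  → R1 = 139
  ADD R3, R1  → R3 = 90 + 139 = 229
Final: R3 = 229

229


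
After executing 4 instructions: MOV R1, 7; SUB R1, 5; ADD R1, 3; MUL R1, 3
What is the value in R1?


Register state trace:
  MOV R1, 7  → R1 = 7
  SUB R1, 5  → R1 = 7 - 5 = 2
  ADD R1, 3  → R1 = 2 + 3 = 5
  MUL R1, 3  → R1 = 5 * 3 = 15
Final: R1 = 15

15


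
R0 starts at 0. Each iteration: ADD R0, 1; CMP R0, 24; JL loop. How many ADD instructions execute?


Loop trace (R0 starts at 0, target 24, step 1):
  ADD #1: R0 = 0 + 1 = 1  → 1 < 24, loop
  ADD #2: R0 = 1 + 1 = 2  → 2 < 24, loop
  ADD #3: R0 = 2 + 1 = 3  → 3 < 24, loop
  ADD #4: R0 = 3 + 1 = 4  → 4 < 24, loop
  ADD #5: R0 = 4 + 1 = 5  → 5 < 24, loop
  ADD #6: R0 = 5 + 1 = 6  → 6 < 24, loop
  ADD #7: R0 = 6 + 1 = 7  → 7 < 24, loop
  ADD #8: R0 = 7 + 1 = 8  → 8 < 24, loop
  ADD #9: R0 = 8 + 1 = 9  → 9 < 24, loop
  ADD #10: R0 = 9 + 1 = 10  → 10 < 24, loop
  ADD #11: R0 = 10 + 1 = 11  → 11 < 24, loop
  ADD #12: R0 = 11 + 1 = 12  → 12 < 24, loop
  ADD #13: R0 = 12 + 1 = 13  → 13 < 24, loop
  ADD #14: R0 = 13 + 1 = 14  → 14 < 24, loop
  ADD #15: R0 = 14 + 1 = 15  → 15 < 24, loop
  ADD #16: R0 = 15 + 1 = 16  → 16 < 24, loop
  ADD #17: R0 = 16 + 1 = 17  → 17 < 24, loop
  ADD #18: R0 = 17 + 1 = 18  → 18 < 24, loop
  ADD #19: R0 = 18 + 1 = 19  → 19 < 24, loop
  ADD #20: R0 = 19 + 1 = 20  → 20 < 24, loop
  ADD #21: R0 = 20 + 1 = 21  → 21 < 24, loop
  ADD #22: R0 = 21 + 1 = 22  → 22 < 24, loop
  ADD #23: R0 = 22 + 1 = 23  → 23 < 24, loop
  ADD #24: R0 = 23 + 1 = 24  → 24 >= 24, exit
Total ADD instructions: 24

24


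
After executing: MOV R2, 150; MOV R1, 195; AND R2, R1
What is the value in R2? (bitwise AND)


Register state trace:
  MOV R2, 150  → R2 = 150 (0b10010110)
  MOV R1, 195  → R1 = 195 (0b11000011)
  AND R2, R1  → R2 = 150 AND 195 = 130 (0b10000010)
Final: R2 = 130

130


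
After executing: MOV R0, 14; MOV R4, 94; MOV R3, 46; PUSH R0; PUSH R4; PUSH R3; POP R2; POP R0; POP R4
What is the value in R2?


Stack trace (top is rightmost):
  MOV R0, 14  → R0 = 14
  MOV R4, 94  → R4 = 94
  MOV R3, 46  → R3 = 46
  PUSH R0  → stack: [14]
  PUSH R4  → stack: [14, 94]
  PUSH R3  → stack: [14, 94, 46]
  POP R2  → R2 = 46, stack: [14, 94]
  POP R0  → R0 = 94, stack: [14]
  POP R4  → R4 = 14, stack: []
Final: R2 = 46

46


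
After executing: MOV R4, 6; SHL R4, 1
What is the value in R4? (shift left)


Register state trace:
  MOV R4, 6  → R4 = 6
  SHL R4, 1  → R4 = 6 << 1 = 6 * 2^1 = 12
Final: R4 = 12

12


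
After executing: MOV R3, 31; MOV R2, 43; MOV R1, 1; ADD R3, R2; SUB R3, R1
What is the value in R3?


Register state trace:
  MOV R3, 31  → R3 = 31
  MOV R2, 43  → R2 = 43
  MOV R1, 1  → R1 = 1
  ADD R3, R2  → R3 = 31 + 43 = 74
  SUB R3, R1  → R3 = 74 - 1 = 73
Final: R3 = 73

73


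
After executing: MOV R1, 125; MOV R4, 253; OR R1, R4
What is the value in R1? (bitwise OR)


Register state trace:
  MOV R1, 125  → R1 = 125 (0b01111101)
  MOV R4, 253  → R4 = 253 (0b11111101)
  OR R1, R4   → R1 = 125 OR 253 = 253 (0b11111101)
Final: R1 = 253

253


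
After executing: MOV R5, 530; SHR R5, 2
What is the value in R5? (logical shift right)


Register state trace:
  MOV R5, 530  → R5 = 530
  SHR R5, 2  → R5 = 530 >> 2 = 530 // 2^2 = 132
Final: R5 = 132

132


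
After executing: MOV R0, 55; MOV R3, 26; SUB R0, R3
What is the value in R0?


Register state trace:
  MOV R0, 55  → R0 = 55
  MOV R3, 26  → R3 = 26
  SUB R0, R3  → R0 = 55 - 26 = 29
Final: R0 = 29

29


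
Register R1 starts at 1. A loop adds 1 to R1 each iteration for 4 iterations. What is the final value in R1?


Starting value: R1 = 1
  Iter 1: R1 = 1 + 1 = 2
  Iter 2: R1 = 2 + 1 = 3
  Iter 3: R1 = 3 + 1 = 4
  Iter 4: R1 = 4 + 1 = 5
Final: R1 = 5

5


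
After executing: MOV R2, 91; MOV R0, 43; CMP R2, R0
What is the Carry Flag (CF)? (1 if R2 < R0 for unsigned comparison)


Register state trace:
  MOV R2, 91  → R2 = 91
  MOV R0, 43  → R0 = 43
  CMP R2, R0  → unsigned 91 - 43: no borrow
  91 >= 43, so CF = 0
CF = 0

0


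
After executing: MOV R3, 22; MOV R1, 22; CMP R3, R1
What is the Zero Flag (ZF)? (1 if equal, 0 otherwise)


Register state trace:
  MOV R3, 22  → R3 = 22
  MOV R1, 22  → R1 = 22
  CMP R3, R1  → computes 22 - 22 = 0
  Result is zero, so values are equal
ZF = 1

1


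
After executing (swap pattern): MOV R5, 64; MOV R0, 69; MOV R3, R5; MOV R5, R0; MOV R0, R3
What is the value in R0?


Register state trace (swap pattern):
  MOV R5, 64  → R5 = 64
  MOV R0, 69  → R0 = 69
  MOV R3, R5  → R3 = 64  (save R5)
  MOV R5, R0  → R5 = 69  (R5 gets R0's value)
  MOV R0, R3  → R0 = 64  (R0 gets saved value)
Final: R0 = 64

64


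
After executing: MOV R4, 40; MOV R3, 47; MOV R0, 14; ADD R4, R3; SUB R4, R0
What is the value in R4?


Register state trace:
  MOV R4, 40  → R4 = 40
  MOV R3, 47  → R3 = 47
  MOV R0, 14  → R0 = 14
  ADD R4, R3  → R4 = 40 + 47 = 87
  SUB R4, R0  → R4 = 87 - 14 = 73
Final: R4 = 73

73


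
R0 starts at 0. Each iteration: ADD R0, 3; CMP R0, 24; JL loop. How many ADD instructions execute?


Loop trace (R0 starts at 0, target 24, step 3):
  ADD #1: R0 = 0 + 3 = 3  → 3 < 24, loop
  ADD #2: R0 = 3 + 3 = 6  → 6 < 24, loop
  ADD #3: R0 = 6 + 3 = 9  → 9 < 24, loop
  ADD #4: R0 = 9 + 3 = 12  → 12 < 24, loop
  ADD #5: R0 = 12 + 3 = 15  → 15 < 24, loop
  ADD #6: R0 = 15 + 3 = 18  → 18 < 24, loop
  ADD #7: R0 = 18 + 3 = 21  → 21 < 24, loop
  ADD #8: R0 = 21 + 3 = 24  → 24 >= 24, exit
Total ADD instructions: 8

8


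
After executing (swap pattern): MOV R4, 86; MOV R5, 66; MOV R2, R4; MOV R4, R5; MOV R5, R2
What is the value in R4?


Register state trace (swap pattern):
  MOV R4, 86  → R4 = 86
  MOV R5, 66  → R5 = 66
  MOV R2, R4  → R2 = 86  (save R4)
  MOV R4, R5  → R4 = 66  (R4 gets R5's value)
  MOV R5, R2  → R5 = 86  (R5 gets saved value)
Final: R4 = 66

66


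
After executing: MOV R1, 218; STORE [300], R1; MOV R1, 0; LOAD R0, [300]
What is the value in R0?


Register and memory trace:
  MOV R1, 218  → R1 = 218
  STORE [300], R1  → mem[300] = 218
  MOV R1, 0  → R1 = 0
  LOAD R0, [300]  → R0 = mem[300] = 218
Final: R0 = 218

218


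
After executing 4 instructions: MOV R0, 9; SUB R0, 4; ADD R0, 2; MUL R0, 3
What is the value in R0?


Register state trace:
  MOV R0, 9  → R0 = 9
  SUB R0, 4  → R0 = 9 - 4 = 5
  ADD R0, 2  → R0 = 5 + 2 = 7
  MUL R0, 3  → R0 = 7 * 3 = 21
Final: R0 = 21

21


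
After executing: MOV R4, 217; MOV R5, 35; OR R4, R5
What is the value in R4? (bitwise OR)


Register state trace:
  MOV R4, 217  → R4 = 217 (0b11011001)
  MOV R5, 35  → R5 = 35 (0b00100011)
  OR R4, R5   → R4 = 217 OR 35 = 251 (0b11111011)
Final: R4 = 251

251


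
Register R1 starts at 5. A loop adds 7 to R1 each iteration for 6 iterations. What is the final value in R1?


Starting value: R1 = 5
  Iter 1: R1 = 5 + 7 = 12
  Iter 2: R1 = 12 + 7 = 19
  Iter 3: R1 = 19 + 7 = 26
  Iter 4: R1 = 26 + 7 = 33
  Iter 5: R1 = 33 + 7 = 40
  Iter 6: R1 = 40 + 7 = 47
Final: R1 = 47

47


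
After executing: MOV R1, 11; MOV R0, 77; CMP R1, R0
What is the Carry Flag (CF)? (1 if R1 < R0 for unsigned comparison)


Register state trace:
  MOV R1, 11  → R1 = 11
  MOV R0, 77  → R0 = 77
  CMP R1, R0  → unsigned 11 - 77: borrow occurs
  11 < 77, so CF = 1
CF = 1

1


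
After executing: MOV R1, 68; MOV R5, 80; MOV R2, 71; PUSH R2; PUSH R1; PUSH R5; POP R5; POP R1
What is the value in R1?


Stack trace (top is rightmost):
  MOV R1, 68  → R1 = 68
  MOV R5, 80  → R5 = 80
  MOV R2, 71  → R2 = 71
  PUSH R2  → stack: [71]
  PUSH R1  → stack: [71, 68]
  PUSH R5  → stack: [71, 68, 80]
  POP R5  → R5 = 80, stack: [71, 68]
  POP R1  → R1 = 68, stack: [71]
Final: R1 = 68

68


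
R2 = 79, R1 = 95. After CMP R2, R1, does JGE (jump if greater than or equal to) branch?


Trace:
  R2 = 79, R1 = 95
  CMP R2, R1  → compares 79 vs 95
  JGE checks: is 79 greater than or equal to 95?
  79 < 95, so condition is false
Branch taken: No

No


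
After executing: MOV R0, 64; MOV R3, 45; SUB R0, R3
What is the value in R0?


Register state trace:
  MOV R0, 64  → R0 = 64
  MOV R3, 45  → R3 = 45
  SUB R0, R3  → R0 = 64 - 45 = 19
Final: R0 = 19

19


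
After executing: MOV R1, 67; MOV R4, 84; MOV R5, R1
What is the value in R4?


Register state trace:
  MOV R1, 67  → R1 = 67
  MOV R4, 84  → R4 = 84
  MOV R5, R1  → R5 = 67
Final: R4 = 84

84


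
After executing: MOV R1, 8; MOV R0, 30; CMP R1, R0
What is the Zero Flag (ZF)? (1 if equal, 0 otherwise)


Register state trace:
  MOV R1, 8  → R1 = 8
  MOV R0, 30  → R0 = 30
  CMP R1, R0  → computes 8 - 30 = -22
  Result is nonzero, so values are not equal
ZF = 0

0


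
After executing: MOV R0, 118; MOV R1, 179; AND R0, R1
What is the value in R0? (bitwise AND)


Register state trace:
  MOV R0, 118  → R0 = 118 (0b01110110)
  MOV R1, 179  → R1 = 179 (0b10110011)
  AND R0, R1  → R0 = 118 AND 179 = 50 (0b00110010)
Final: R0 = 50

50


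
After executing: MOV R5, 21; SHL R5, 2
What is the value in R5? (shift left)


Register state trace:
  MOV R5, 21  → R5 = 21
  SHL R5, 2  → R5 = 21 << 2 = 21 * 2^2 = 84
Final: R5 = 84

84


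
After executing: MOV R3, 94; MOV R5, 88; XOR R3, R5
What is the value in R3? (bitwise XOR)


Register state trace:
  MOV R3, 94  → R3 = 94 (0b01011110)
  MOV R5, 88  → R5 = 88 (0b01011000)
  XOR R3, R5  → R3 = 94 XOR 88 = 6 (0b00000110)
Final: R3 = 6

6


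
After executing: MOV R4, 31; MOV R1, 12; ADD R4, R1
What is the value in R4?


Register state trace:
  MOV R4, 31  → R4 = 31
  MOV R1, 12  → R1 = 12
  ADD R4, R1  → R4 = 31 + 12 = 43
Final: R4 = 43

43


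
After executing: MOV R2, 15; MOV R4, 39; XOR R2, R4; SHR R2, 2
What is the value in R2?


Register state trace:
  MOV R2, 15  → R2 = 15 (0b00001111)
  MOV R4, 39  → R4 = 39 (0b00100111)
  XOR R2, R4  → R2 = 15 XOR 39 = 40 (0b00101000)
  SHR R2, 2  → R2 = 40 >> 2 = 10
Final: R2 = 10

10


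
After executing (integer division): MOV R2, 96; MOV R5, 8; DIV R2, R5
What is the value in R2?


Register state trace:
  MOV R2, 96  → R2 = 96
  MOV R5, 8  → R5 = 8
  DIV R2, R5  → R2 = 96 // 8 = 12
Final: R2 = 12

12


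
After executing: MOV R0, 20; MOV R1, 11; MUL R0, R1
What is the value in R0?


Register state trace:
  MOV R0, 20  → R0 = 20
  MOV R1, 11  → R1 = 11
  MUL R0, R1  → R0 = 20 * 11 = 220
Final: R0 = 220

220


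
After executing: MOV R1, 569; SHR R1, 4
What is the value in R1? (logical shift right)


Register state trace:
  MOV R1, 569  → R1 = 569
  SHR R1, 4  → R1 = 569 >> 4 = 569 // 2^4 = 35
Final: R1 = 35

35


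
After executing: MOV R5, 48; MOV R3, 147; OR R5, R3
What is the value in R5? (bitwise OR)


Register state trace:
  MOV R5, 48  → R5 = 48 (0b00110000)
  MOV R3, 147  → R3 = 147 (0b10010011)
  OR R5, R3   → R5 = 48 OR 147 = 179 (0b10110011)
Final: R5 = 179

179


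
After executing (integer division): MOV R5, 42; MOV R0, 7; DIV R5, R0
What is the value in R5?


Register state trace:
  MOV R5, 42  → R5 = 42
  MOV R0, 7  → R0 = 7
  DIV R5, R0  → R5 = 42 // 7 = 6
Final: R5 = 6

6


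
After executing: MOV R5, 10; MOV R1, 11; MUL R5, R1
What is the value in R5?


Register state trace:
  MOV R5, 10  → R5 = 10
  MOV R1, 11  → R1 = 11
  MUL R5, R1  → R5 = 10 * 11 = 110
Final: R5 = 110

110


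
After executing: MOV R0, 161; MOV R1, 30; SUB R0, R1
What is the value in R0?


Register state trace:
  MOV R0, 161  → R0 = 161
  MOV R1, 30  → R1 = 30
  SUB R0, R1  → R0 = 161 - 30 = 131
Final: R0 = 131

131


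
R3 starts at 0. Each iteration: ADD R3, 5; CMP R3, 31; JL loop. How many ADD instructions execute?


Loop trace (R3 starts at 0, target 31, step 5):
  ADD #1: R3 = 0 + 5 = 5  → 5 < 31, loop
  ADD #2: R3 = 5 + 5 = 10  → 10 < 31, loop
  ADD #3: R3 = 10 + 5 = 15  → 15 < 31, loop
  ADD #4: R3 = 15 + 5 = 20  → 20 < 31, loop
  ADD #5: R3 = 20 + 5 = 25  → 25 < 31, loop
  ADD #6: R3 = 25 + 5 = 30  → 30 < 31, loop
  ADD #7: R3 = 30 + 5 = 35  → 35 >= 31, exit
Total ADD instructions: 7

7
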